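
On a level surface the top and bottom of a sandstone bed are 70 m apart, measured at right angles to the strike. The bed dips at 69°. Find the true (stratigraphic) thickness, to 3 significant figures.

True thickness t = w · sin(dip) = 70 × sin 69°
t = 70 × 0.9336 = 65.351 m

65.4 m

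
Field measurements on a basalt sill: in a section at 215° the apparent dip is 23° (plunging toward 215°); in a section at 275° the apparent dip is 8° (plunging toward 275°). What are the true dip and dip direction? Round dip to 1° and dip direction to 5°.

true dip 23°, dip direction 205°

Represent each trace as a vector plunging at its apparent dip toward its trend (east-north-up frame): v₁ = (-0.528, -0.754, -0.391), v₂ = (-0.986, 0.086, -0.139).
n = v₁ × v₂ = (-0.139, -0.312, 0.789) (taken with n_z > 0).
Dip δ = arctan(|n_h|/n_z) = arctan(0.341/0.789) = 23.4°.
Dip direction = azimuth of (n_x, n_y) = atan2(-0.139, -0.312) = 204°.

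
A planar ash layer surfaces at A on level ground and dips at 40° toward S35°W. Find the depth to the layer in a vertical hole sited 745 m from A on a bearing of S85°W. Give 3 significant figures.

The hole lies 50° from the dip direction, so the down-dip offset is 745 × cos 50° = 478.88 m.
Depth = down-dip offset × tan(dip) = 478.88 × tan 40° = 478.88 × 0.8391
Depth = 401.83 m

402 m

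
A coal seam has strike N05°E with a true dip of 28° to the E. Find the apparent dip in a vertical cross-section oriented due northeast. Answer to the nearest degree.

19°

Angle between strike (N05°E) and section (due northeast): β = 40°.
tan(apparent dip) = tan 28° · sin 40° = 0.3418
α = arctan(0.3418) = 18.87°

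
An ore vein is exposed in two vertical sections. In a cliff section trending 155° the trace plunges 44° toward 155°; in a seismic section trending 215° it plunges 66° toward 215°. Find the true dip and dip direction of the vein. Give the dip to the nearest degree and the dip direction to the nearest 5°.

true dip 66°, dip direction 220°

Represent each trace as a vector plunging at its apparent dip toward its trend (east-north-up frame): v₁ = (0.304, -0.652, -0.695), v₂ = (-0.233, -0.333, -0.914).
n = v₁ × v₂ = (-0.364, -0.440, 0.253) (taken with n_z > 0).
tan δ = √(n_x²+n_y²)/n_z = 0.571/0.253, so δ = 66.1°.
Dip direction = azimuth of (n_x, n_y) = atan2(-0.364, -0.440) = 220°.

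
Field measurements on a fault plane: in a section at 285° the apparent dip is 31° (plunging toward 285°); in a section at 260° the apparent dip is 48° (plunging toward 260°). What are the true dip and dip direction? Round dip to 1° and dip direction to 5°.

true dip 56°, dip direction 220°

Each apparent-dip line lies in the plane. As unit vectors (x east, y north, z up), v₁ plunges 31°→285° and v₂ plunges 48°→260°.
n = v₁ × v₂ = (-0.225, -0.276, 0.242) (taken with n_z > 0).
tan δ = √(n_x²+n_y²)/n_z = 0.356/0.242, so δ = 55.7°.
Dip direction = azimuth of (n_x, n_y) = atan2(-0.225, -0.276) = 219°.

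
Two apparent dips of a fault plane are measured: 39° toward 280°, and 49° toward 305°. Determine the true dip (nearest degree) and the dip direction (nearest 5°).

true dip 52°, dip direction 330°

Each apparent-dip line lies in the plane. As unit vectors (x east, y north, z up), v₁ plunges 39°→280° and v₂ plunges 49°→305°.
The plane normal is n = v₁ × v₂ ∝ (-0.135, 0.239, 0.215).
tan δ = √(n_x²+n_y²)/n_z = 0.275/0.215, so δ = 51.9°.
Dip direction = atan2(-0.135, 0.239) = 331° (azimuth of n's horizontal projection).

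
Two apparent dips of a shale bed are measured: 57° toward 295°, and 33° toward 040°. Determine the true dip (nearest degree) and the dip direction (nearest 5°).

The two traces are lines in the plane: v₁ = (sin 295°·cos 57°, cos 295°·cos 57°, −sin 57°), v₂ = (sin 40°·cos 33°, cos 40°·cos 33°, −sin 33°).
The plane normal is n = v₁ × v₂ ∝ (-0.413, 0.721, 0.441).
tan δ = √(n_x²+n_y²)/n_z = 0.831/0.441, so δ = 62.0°.
Dip direction = azimuth of (n_x, n_y) = atan2(-0.413, 0.721) = 330°.

true dip 62°, dip direction 330°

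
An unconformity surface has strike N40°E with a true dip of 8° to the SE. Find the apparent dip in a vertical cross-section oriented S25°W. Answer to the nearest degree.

2°

Angle between strike (N40°E) and section (S25°W): β = 15°.
tan α = tan 8° × sin 15° = 0.1405 × 0.2588 = 0.0364
apparent dip = arctan 0.0364 = 2.08°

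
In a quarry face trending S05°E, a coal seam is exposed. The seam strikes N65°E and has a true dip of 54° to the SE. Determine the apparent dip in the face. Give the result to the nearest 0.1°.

52.3°

The strike is N65°E and the section trends S05°E; the acute angle between them is β = 70°.
tan(apparent dip) = tan 54° · sin 70° = 1.2934
apparent dip = arctan 1.2934 = 52.29°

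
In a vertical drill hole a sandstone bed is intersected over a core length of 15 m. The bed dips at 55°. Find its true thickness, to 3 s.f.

8.60 m

True thickness t = h · cos(dip) = 15 × cos 55°
t = 15 × 0.5736 = 8.604 m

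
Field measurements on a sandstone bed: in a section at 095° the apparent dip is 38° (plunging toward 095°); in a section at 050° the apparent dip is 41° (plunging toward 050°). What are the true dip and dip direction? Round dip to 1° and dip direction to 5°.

Represent each trace as a vector plunging at its apparent dip toward its trend (east-north-up frame): v₁ = (0.785, -0.069, -0.616), v₂ = (0.578, 0.485, -0.656).
n = v₁ × v₂ = (0.344, 0.159, 0.421) (taken with n_z > 0).
Dip δ = arctan(|n_h|/n_z) = arctan(0.379/0.421) = 42.0°.
Dip direction = atan2(0.344, 0.159) = 65° (azimuth of n's horizontal projection).

true dip 42°, dip direction 065°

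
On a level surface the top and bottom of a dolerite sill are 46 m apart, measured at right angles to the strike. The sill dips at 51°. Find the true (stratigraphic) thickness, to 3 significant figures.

35.7 m

True thickness t = w · sin(dip) = 46 × sin 51°
t = 46 × 0.7771 = 35.749 m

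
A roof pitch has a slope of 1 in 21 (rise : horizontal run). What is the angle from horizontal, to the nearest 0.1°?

2.7°

tan θ = 1/21 = 0.0476
θ = arctan(0.0476) = 2.73°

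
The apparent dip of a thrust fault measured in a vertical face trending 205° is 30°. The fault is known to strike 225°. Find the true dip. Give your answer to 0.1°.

β = acute angle between strike 225° and section 205° = 20°.
tan(true dip) = tan 30° / sin 20° = 1.6881
true dip = arctan 1.6881 = 59.36°

59.4°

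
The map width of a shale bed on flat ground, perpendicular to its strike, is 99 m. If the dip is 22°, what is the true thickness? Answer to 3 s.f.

True thickness t = w · sin(dip) = 99 × sin 22°
t = 99 × 0.3746 = 37.086 m

37.1 m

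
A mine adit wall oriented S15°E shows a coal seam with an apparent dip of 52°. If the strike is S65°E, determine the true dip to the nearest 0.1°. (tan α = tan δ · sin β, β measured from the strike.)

59.1°

The section is 50° from the strike.
tan δ = tan α / sin β = tan 52° / sin 50° = 1.2799 / 0.7660 = 1.6708
δ = arctan(1.6708) = 59.10°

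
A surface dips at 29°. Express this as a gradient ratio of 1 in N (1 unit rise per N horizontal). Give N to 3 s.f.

1 : N means tan θ = 1/N, so N = 1/tan 29° = 1/0.5543

1 in 1.80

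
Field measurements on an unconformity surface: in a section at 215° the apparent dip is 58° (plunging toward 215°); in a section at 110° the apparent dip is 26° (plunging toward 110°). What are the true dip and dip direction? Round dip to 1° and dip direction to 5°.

The two traces are lines in the plane: v₁ = (sin 215°·cos 58°, cos 215°·cos 58°, −sin 58°), v₂ = (sin 110°·cos 26°, cos 110°·cos 26°, −sin 26°).
The plane normal is n = v₁ × v₂ ∝ (-0.070, -0.849, 0.460).
True dip = arccos(n_z / |n|) = arccos(0.4750) = 61.6°.
Dip direction = azimuth of (n_x, n_y) = atan2(-0.070, -0.849) = 185°.

true dip 62°, dip direction 185°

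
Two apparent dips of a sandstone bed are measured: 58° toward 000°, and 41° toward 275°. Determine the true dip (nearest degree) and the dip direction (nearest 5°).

Each apparent-dip line lies in the plane. As unit vectors (x east, y north, z up), v₁ plunges 58°→000° and v₂ plunges 41°→275°.
n = v₁ × v₂ = (-0.292, 0.638, 0.398) (taken with n_z > 0).
Dip δ = arctan(|n_h|/n_z) = arctan(0.701/0.398) = 60.4°.
The horizontal component of n points toward azimuth atan2(n_x, n_y) = 335°, the dip direction.

true dip 60°, dip direction 335°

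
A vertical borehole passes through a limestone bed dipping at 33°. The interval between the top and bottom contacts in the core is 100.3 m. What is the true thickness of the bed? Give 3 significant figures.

True thickness t = h · cos(dip) = 100.3 × cos 33°
t = 100.3 × 0.8387 = 84.119 m

84.1 m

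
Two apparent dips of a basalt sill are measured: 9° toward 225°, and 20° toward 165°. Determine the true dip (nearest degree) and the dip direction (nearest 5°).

Each apparent-dip line lies in the plane. As unit vectors (x east, y north, z up), v₁ plunges 9°→225° and v₂ plunges 20°→165°.
n = v₁ × v₂ = (0.097, -0.277, 0.804) (taken with n_z > 0).
True dip = arccos(n_z / |n|) = arccos(0.9394) = 20.1°.
The horizontal component of n points toward azimuth atan2(n_x, n_y) = 161°, the dip direction.

true dip 20°, dip direction 160°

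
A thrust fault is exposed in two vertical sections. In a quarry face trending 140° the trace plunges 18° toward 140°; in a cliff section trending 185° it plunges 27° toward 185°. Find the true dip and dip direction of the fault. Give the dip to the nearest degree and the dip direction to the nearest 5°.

true dip 27°, dip direction 190°

Each apparent-dip line lies in the plane. As unit vectors (x east, y north, z up), v₁ plunges 18°→140° and v₂ plunges 27°→185°.
n = v₁ × v₂ = (-0.056, -0.302, 0.599) (taken with n_z > 0).
Dip δ = arctan(|n_h|/n_z) = arctan(0.307/0.599) = 27.1°.
Dip direction = atan2(-0.056, -0.302) = 191° (azimuth of n's horizontal projection).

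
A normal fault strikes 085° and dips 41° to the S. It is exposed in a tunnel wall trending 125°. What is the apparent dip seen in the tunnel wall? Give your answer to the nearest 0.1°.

The strike is 085° and the section trends 125°; the acute angle between them is β = 40°.
tan α = tan 41° × sin 40° = 0.8693 × 0.6428 = 0.5588
α = arctan(0.5588) = 29.20°

29.2°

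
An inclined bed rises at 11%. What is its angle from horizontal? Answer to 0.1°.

tan θ = 11/100 = 0.1100
θ = arctan(0.1100) = 6.28°

6.3°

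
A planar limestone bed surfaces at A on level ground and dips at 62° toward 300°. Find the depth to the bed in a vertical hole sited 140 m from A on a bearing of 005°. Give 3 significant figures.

111 m

The hole lies 65° from the dip direction, so the down-dip offset is 140 × cos 65° = 59.17 m.
Depth = down-dip offset × tan(dip) = 59.17 × tan 62° = 59.17 × 1.8807
Depth = 111.28 m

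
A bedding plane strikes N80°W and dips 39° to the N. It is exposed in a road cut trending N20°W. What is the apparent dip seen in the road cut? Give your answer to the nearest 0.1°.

The strike is N80°W and the section trends N20°W; the acute angle between them is β = 60°.
tan(apparent dip) = tan 39° · sin 60° = 0.7013
α = arctan(0.7013) = 35.04°

35.0°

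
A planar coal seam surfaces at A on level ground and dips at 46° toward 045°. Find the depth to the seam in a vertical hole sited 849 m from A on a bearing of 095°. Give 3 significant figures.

565 m

The hole lies 50° from the dip direction, so the down-dip offset is 849 × cos 50° = 545.73 m.
Depth = down-dip offset × tan(dip) = 545.73 × tan 46° = 545.73 × 1.0355
Depth = 565.12 m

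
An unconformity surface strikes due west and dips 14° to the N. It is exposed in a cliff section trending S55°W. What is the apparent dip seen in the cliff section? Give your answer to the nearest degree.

The section lies 35° from the strike.
tan α = tan 14° × sin 35° = 0.2493 × 0.5736 = 0.1430
apparent dip = arctan 0.1430 = 8.14°

8°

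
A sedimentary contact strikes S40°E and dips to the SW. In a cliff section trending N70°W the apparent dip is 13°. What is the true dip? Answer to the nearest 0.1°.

The section is 30° from the strike.
tan δ = tan α / sin β = tan 13° / sin 30° = 0.2309 / 0.5000 = 0.4617
true dip = arctan 0.4617 = 24.78°

24.8°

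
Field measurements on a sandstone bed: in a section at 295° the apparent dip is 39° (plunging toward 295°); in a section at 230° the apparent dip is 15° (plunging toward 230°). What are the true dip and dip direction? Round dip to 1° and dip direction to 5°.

true dip 39°, dip direction 300°

Represent each trace as a vector plunging at its apparent dip toward its trend (east-north-up frame): v₁ = (-0.704, 0.328, -0.629), v₂ = (-0.740, -0.621, -0.259).
n = v₁ × v₂ = (-0.476, 0.283, 0.680) (taken with n_z > 0).
Dip δ = arctan(|n_h|/n_z) = arctan(0.554/0.680) = 39.1°.
Dip direction = azimuth of (n_x, n_y) = atan2(-0.476, 0.283) = 301°.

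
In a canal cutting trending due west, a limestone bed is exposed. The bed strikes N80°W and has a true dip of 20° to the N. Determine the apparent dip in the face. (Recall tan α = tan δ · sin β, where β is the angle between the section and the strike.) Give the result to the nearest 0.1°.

The section lies 10° from the strike.
tan α = tan 20° × sin 10° = 0.3640 × 0.1736 = 0.0632
apparent dip = arctan 0.0632 = 3.62°

3.6°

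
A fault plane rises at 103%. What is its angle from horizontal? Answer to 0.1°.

45.8°

tan θ = 103/100 = 1.0300
θ = arctan(1.0300) = 45.85°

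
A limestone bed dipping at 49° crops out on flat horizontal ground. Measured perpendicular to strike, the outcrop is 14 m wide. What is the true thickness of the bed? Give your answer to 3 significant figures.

10.6 m

True thickness t = w · sin(dip) = 14 × sin 49°
t = 14 × 0.7547 = 10.566 m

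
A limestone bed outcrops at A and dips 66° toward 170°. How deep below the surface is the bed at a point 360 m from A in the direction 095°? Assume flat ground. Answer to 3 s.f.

209 m

The hole lies 75° from the dip direction, so the down-dip offset is 360 × cos 75° = 93.17 m.
Depth = down-dip offset × tan(dip) = 93.17 × tan 66° = 93.17 × 2.2460
Depth = 209.27 m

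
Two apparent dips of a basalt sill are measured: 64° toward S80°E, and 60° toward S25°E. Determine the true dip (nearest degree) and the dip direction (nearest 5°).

Each apparent-dip line lies in the plane. As unit vectors (x east, y north, z up), v₁ plunges 64°→S80°E and v₂ plunges 60°→S25°E.
Cross product v₁ × v₂ gives the pole to the plane: n ∝ (0.341, -0.184, 0.180).
Dip δ = arctan(|n_h|/n_z) = arctan(0.388/0.180) = 65.2°.
Dip direction = azimuth of (n_x, n_y) = atan2(0.341, -0.184) = 118°.

true dip 65°, dip direction 120°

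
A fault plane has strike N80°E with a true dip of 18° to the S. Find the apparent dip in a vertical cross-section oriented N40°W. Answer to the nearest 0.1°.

Angle between strike (N80°E) and section (N40°W): β = 60°.
tan(apparent dip) = tan 18° · sin 60° = 0.2814
apparent dip = arctan 0.2814 = 15.72°

15.7°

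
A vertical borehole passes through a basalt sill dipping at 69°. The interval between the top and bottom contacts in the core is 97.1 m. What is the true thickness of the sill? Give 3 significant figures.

True thickness t = h · cos(dip) = 97.1 × cos 69°
t = 97.1 × 0.3584 = 34.798 m

34.8 m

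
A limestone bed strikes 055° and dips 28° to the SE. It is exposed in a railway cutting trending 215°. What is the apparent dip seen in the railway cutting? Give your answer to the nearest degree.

10°

Angle between strike (055°) and section (215°): β = 20°.
tan(apparent dip) = tan 28° · sin 20° = 0.1819
α = arctan(0.1819) = 10.31°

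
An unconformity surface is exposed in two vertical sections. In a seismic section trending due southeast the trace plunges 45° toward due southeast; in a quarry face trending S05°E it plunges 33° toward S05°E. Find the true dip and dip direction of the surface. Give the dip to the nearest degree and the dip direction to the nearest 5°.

Each apparent-dip line lies in the plane. As unit vectors (x east, y north, z up), v₁ plunges 45°→due southeast and v₂ plunges 33°→S05°E.
The plane normal is n = v₁ × v₂ ∝ (0.318, -0.221, 0.381).
True dip = arccos(n_z / |n|) = arccos(0.7014) = 45.5°.
The horizontal component of n points toward azimuth atan2(n_x, n_y) = 125°, the dip direction.

true dip 45°, dip direction 125°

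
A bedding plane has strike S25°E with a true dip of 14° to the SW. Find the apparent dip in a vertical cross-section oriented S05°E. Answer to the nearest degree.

The section lies 20° from the strike.
tan α = tan 14° × sin 20° = 0.2493 × 0.3420 = 0.0853
α = arctan(0.0853) = 4.87°

5°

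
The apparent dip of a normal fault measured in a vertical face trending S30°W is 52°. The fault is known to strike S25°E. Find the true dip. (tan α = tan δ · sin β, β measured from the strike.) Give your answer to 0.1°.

57.4°

The section is 55° from the strike.
tan(true dip) = tan 52° / sin 55° = 1.5625
true dip = arctan 1.5625 = 57.38°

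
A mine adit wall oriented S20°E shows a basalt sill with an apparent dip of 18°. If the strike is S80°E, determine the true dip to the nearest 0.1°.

β = acute angle between strike S80°E and section S20°E = 60°.
tan δ = tan α / sin β = tan 18° / sin 60° = 0.3249 / 0.8660 = 0.3752
true dip = arctan 0.3752 = 20.57°

20.6°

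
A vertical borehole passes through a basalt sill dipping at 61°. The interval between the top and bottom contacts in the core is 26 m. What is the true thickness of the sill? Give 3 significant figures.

12.6 m

True thickness t = h · cos(dip) = 26 × cos 61°
t = 26 × 0.4848 = 12.605 m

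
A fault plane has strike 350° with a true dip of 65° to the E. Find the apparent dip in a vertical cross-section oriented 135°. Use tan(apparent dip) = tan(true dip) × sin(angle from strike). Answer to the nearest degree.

The section lies 35° from the strike.
tan α = tan 65° × sin 35° = 2.1445 × 0.5736 = 1.2300
apparent dip = arctan 1.2300 = 50.89°

51°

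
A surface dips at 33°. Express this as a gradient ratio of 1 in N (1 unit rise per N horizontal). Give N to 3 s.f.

1 in 1.54

1 : N means tan θ = 1/N, so N = 1/tan 33° = 1/0.6494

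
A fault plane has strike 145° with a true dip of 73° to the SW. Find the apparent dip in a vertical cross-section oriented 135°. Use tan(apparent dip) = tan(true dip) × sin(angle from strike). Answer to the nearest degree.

30°

Angle between strike (145°) and section (135°): β = 10°.
tan α = tan 73° × sin 10° = 3.2709 × 0.1736 = 0.5680
α = arctan(0.5680) = 29.60°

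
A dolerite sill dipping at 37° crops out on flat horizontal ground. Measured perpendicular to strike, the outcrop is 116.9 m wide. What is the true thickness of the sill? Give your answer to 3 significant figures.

70.4 m

True thickness t = w · sin(dip) = 116.9 × sin 37°
t = 116.9 × 0.6018 = 70.352 m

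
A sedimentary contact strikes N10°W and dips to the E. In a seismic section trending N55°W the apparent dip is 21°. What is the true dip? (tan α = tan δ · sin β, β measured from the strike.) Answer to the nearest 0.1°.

28.5°

β = acute angle between strike N10°W and section N55°W = 45°.
tan(true dip) = tan 21° / sin 45° = 0.5429
δ = arctan(0.5429) = 28.50°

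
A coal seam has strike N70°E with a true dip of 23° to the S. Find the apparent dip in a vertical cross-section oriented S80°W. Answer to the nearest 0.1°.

The section lies 10° from the strike.
tan α = tan 23° × sin 10° = 0.4245 × 0.1736 = 0.0737
apparent dip = arctan 0.0737 = 4.22°

4.2°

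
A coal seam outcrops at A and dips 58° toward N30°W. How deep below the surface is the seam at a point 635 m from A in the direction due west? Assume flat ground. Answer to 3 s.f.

The hole lies 60° from the dip direction, so the down-dip offset is 635 × cos 60° = 317.50 m.
Depth = down-dip offset × tan(dip) = 317.50 × tan 58° = 317.50 × 1.6003
Depth = 508.11 m

508 m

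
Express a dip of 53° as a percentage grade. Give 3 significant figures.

grade % = 100 × tan 53° = 100 × 1.3270

133%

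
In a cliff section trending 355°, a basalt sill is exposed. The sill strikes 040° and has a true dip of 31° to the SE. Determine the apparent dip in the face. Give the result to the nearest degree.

Angle between strike (040°) and section (355°): β = 45°.
tan(apparent dip) = tan 31° · sin 45° = 0.4249
α = arctan(0.4249) = 23.02°

23°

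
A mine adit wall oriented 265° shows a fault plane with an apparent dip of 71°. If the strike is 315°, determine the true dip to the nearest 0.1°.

β = acute angle between strike 315° and section 265° = 50°.
tan δ = tan α / sin β = tan 71° / sin 50° = 2.9042 / 0.7660 = 3.7912
true dip = arctan 3.7912 = 75.22°

75.2°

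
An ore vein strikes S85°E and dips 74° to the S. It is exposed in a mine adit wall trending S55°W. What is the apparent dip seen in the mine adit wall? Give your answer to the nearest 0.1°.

66.0°

The section lies 40° from the strike.
tan(apparent dip) = tan 74° · sin 40° = 2.2417
apparent dip = arctan 2.2417 = 65.96°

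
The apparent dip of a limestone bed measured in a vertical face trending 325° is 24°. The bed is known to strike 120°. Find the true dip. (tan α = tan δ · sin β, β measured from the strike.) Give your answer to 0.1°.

46.5°

The section is 25° from the strike.
tan(true dip) = tan 24° / sin 25° = 1.0535
true dip = arctan 1.0535 = 46.49°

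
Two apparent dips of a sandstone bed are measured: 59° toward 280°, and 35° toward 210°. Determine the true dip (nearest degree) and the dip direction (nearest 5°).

true dip 59°, dip direction 275°

The two traces are lines in the plane: v₁ = (sin 280°·cos 59°, cos 280°·cos 59°, −sin 59°), v₂ = (sin 210°·cos 35°, cos 210°·cos 35°, −sin 35°).
n = v₁ × v₂ = (-0.659, 0.060, 0.396) (taken with n_z > 0).
True dip = arccos(n_z / |n|) = arccos(0.5137) = 59.1°.
The horizontal component of n points toward azimuth atan2(n_x, n_y) = 275°, the dip direction.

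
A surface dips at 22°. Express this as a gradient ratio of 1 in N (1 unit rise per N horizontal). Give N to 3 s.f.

1 in 2.48

1 : N means tan θ = 1/N, so N = 1/tan 22° = 1/0.4040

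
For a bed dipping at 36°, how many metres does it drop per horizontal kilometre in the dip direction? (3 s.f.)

drop per km = 1000 × tan 36° = 1000 × 0.7265

727 m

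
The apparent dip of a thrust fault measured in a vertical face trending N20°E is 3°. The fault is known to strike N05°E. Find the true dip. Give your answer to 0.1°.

The section is 15° from the strike.
tan(true dip) = tan 3° / sin 15° = 0.2025
δ = arctan(0.2025) = 11.45°

11.4°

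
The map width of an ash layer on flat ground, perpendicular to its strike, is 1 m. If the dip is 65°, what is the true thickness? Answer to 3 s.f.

0.906 m

True thickness t = w · sin(dip) = 1 × sin 65°
t = 1 × 0.9063 = 0.906 m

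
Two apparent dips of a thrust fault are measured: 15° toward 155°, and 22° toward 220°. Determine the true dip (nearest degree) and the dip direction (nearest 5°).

The two traces are lines in the plane: v₁ = (sin 155°·cos 15°, cos 155°·cos 15°, −sin 15°), v₂ = (sin 220°·cos 22°, cos 220°·cos 22°, −sin 22°).
n = v₁ × v₂ = (-0.144, -0.307, 0.812) (taken with n_z > 0).
Dip δ = arctan(|n_h|/n_z) = arctan(0.339/0.812) = 22.7°.
Dip direction = atan2(-0.144, -0.307) = 205° (azimuth of n's horizontal projection).

true dip 23°, dip direction 205°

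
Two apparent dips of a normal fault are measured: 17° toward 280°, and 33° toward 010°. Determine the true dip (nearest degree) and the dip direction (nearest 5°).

true dip 36°, dip direction 345°

Each apparent-dip line lies in the plane. As unit vectors (x east, y north, z up), v₁ plunges 17°→280° and v₂ plunges 33°→010°.
n = v₁ × v₂ = (-0.151, 0.556, 0.802) (taken with n_z > 0).
tan δ = √(n_x²+n_y²)/n_z = 0.576/0.802, so δ = 35.7°.
Dip direction = atan2(-0.151, 0.556) = 345° (azimuth of n's horizontal projection).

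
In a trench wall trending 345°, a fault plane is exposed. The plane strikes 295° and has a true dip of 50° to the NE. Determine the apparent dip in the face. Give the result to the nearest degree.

42°

The section lies 50° from the strike.
tan α = tan 50° × sin 50° = 1.1918 × 0.7660 = 0.9129
α = arctan(0.9129) = 42.39°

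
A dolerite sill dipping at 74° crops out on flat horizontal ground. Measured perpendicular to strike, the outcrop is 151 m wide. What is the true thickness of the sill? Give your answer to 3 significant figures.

True thickness t = w · sin(dip) = 151 × sin 74°
t = 151 × 0.9613 = 145.151 m

145 m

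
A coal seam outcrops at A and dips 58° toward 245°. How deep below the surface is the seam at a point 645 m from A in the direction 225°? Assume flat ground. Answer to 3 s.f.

970 m

The hole lies 20° from the dip direction, so the down-dip offset is 645 × cos 20° = 606.10 m.
Depth = down-dip offset × tan(dip) = 606.10 × tan 58° = 606.10 × 1.6003
Depth = 969.97 m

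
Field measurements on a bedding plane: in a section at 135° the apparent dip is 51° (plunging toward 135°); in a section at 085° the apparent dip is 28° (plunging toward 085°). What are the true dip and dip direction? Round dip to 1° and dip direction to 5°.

Represent each trace as a vector plunging at its apparent dip toward its trend (east-north-up frame): v₁ = (0.445, -0.445, -0.777), v₂ = (0.880, 0.077, -0.469).
n = v₁ × v₂ = (0.269, -0.475, 0.426) (taken with n_z > 0).
Dip δ = arctan(|n_h|/n_z) = arctan(0.545/0.426) = 52.0°.
Dip direction = atan2(0.269, -0.475) = 150° (azimuth of n's horizontal projection).

true dip 52°, dip direction 150°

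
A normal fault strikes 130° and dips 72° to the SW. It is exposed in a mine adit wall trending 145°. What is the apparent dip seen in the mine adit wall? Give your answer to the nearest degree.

Angle between strike (130°) and section (145°): β = 15°.
tan α = tan 72° × sin 15° = 3.0777 × 0.2588 = 0.7966
α = arctan(0.7966) = 38.54°

39°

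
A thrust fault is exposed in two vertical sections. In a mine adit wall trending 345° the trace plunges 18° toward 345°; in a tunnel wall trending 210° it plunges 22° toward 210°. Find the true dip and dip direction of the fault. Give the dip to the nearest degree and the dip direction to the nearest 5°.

true dip 44°, dip direction 275°

Represent each trace as a vector plunging at its apparent dip toward its trend (east-north-up frame): v₁ = (-0.246, 0.919, -0.309), v₂ = (-0.464, -0.803, -0.375).
n = v₁ × v₂ = (-0.592, 0.051, 0.624) (taken with n_z > 0).
True dip = arccos(n_z / |n|) = arccos(0.7238) = 43.6°.
The horizontal component of n points toward azimuth atan2(n_x, n_y) = 275°, the dip direction.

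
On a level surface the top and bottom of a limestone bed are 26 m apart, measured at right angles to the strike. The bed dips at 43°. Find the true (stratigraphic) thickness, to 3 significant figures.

17.7 m

True thickness t = w · sin(dip) = 26 × sin 43°
t = 26 × 0.6820 = 17.732 m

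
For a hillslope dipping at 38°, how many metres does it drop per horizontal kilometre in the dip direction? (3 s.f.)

drop per km = 1000 × tan 38° = 1000 × 0.7813

781 m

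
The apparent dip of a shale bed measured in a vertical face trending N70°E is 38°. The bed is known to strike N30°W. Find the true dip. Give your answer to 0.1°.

38.4°

The section is 80° from the strike.
tan δ = tan α / sin β = tan 38° / sin 80° = 0.7813 / 0.9848 = 0.7933
true dip = arctan 0.7933 = 38.43°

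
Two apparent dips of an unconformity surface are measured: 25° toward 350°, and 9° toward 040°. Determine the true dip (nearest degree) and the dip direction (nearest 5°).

Each apparent-dip line lies in the plane. As unit vectors (x east, y north, z up), v₁ plunges 25°→350° and v₂ plunges 9°→040°.
n = v₁ × v₂ = (-0.180, 0.293, 0.686) (taken with n_z > 0).
Dip δ = arctan(|n_h|/n_z) = arctan(0.344/0.686) = 26.6°.
Dip direction = azimuth of (n_x, n_y) = atan2(-0.180, 0.293) = 328°.

true dip 27°, dip direction 330°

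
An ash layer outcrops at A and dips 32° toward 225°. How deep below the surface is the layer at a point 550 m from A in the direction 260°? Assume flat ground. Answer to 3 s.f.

The hole lies 35° from the dip direction, so the down-dip offset is 550 × cos 35° = 450.53 m.
Depth = down-dip offset × tan(dip) = 450.53 × tan 32° = 450.53 × 0.6249
Depth = 281.52 m

282 m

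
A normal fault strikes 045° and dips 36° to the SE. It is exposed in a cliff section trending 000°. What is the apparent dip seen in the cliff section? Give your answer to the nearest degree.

27°

The strike is 045° and the section trends 000°; the acute angle between them is β = 45°.
tan(apparent dip) = tan 36° · sin 45° = 0.5137
apparent dip = arctan 0.5137 = 27.19°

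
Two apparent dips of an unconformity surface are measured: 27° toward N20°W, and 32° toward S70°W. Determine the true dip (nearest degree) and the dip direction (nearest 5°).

The two traces are lines in the plane: v₁ = (sin 340°·cos 27°, cos 340°·cos 27°, −sin 27°), v₂ = (sin 250°·cos 32°, cos 250°·cos 32°, −sin 32°).
n = v₁ × v₂ = (-0.575, 0.200, 0.756) (taken with n_z > 0).
Dip δ = arctan(|n_h|/n_z) = arctan(0.609/0.756) = 38.9°.
Dip direction = atan2(-0.575, 0.200) = 289° (azimuth of n's horizontal projection).

true dip 39°, dip direction 290°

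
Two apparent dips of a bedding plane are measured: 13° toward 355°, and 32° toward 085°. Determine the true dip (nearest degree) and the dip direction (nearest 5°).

true dip 34°, dip direction 065°

The two traces are lines in the plane: v₁ = (sin 355°·cos 13°, cos 355°·cos 13°, −sin 13°), v₂ = (sin 85°·cos 32°, cos 85°·cos 32°, −sin 32°).
n = v₁ × v₂ = (0.498, 0.235, 0.826) (taken with n_z > 0).
tan δ = √(n_x²+n_y²)/n_z = 0.550/0.826, so δ = 33.7°.
Dip direction = atan2(0.498, 0.235) = 65° (azimuth of n's horizontal projection).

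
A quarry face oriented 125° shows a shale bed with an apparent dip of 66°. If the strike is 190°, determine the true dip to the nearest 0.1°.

68.0°

β = acute angle between strike 190° and section 125° = 65°.
tan(true dip) = tan 66° / sin 65° = 2.4782
true dip = arctan 2.4782 = 68.03°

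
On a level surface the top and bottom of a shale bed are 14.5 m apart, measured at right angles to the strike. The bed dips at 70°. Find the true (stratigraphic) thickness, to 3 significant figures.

13.6 m

True thickness t = w · sin(dip) = 14.5 × sin 70°
t = 14.5 × 0.9397 = 13.626 m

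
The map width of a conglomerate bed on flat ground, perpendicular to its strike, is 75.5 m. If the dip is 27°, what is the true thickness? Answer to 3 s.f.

True thickness t = w · sin(dip) = 75.5 × sin 27°
t = 75.5 × 0.4540 = 34.276 m

34.3 m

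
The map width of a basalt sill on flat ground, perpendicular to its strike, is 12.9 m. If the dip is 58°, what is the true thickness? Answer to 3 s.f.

10.9 m

True thickness t = w · sin(dip) = 12.9 × sin 58°
t = 12.9 × 0.8480 = 10.940 m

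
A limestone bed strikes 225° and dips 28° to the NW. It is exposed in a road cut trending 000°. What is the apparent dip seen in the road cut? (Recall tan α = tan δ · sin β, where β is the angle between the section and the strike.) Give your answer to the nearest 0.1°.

20.6°

Angle between strike (225°) and section (000°): β = 45°.
tan α = tan 28° × sin 45° = 0.5317 × 0.7071 = 0.3760
apparent dip = arctan 0.3760 = 20.61°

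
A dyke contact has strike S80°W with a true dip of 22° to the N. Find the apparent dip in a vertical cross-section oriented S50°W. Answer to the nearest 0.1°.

11.4°

Angle between strike (S80°W) and section (S50°W): β = 30°.
tan α = tan 22° × sin 30° = 0.4040 × 0.5000 = 0.2020
α = arctan(0.2020) = 11.42°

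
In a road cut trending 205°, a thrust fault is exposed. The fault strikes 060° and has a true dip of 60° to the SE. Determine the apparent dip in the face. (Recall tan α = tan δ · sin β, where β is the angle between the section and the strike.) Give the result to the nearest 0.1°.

44.8°

The section lies 35° from the strike.
tan α = tan 60° × sin 35° = 1.7321 × 0.5736 = 0.9935
α = arctan(0.9935) = 44.81°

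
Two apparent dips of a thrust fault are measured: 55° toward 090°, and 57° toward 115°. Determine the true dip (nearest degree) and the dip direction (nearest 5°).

Each apparent-dip line lies in the plane. As unit vectors (x east, y north, z up), v₁ plunges 55°→090° and v₂ plunges 57°→115°.
n = v₁ × v₂ = (0.189, -0.077, 0.132) (taken with n_z > 0).
tan δ = √(n_x²+n_y²)/n_z = 0.204/0.132, so δ = 57.0°.
The horizontal component of n points toward azimuth atan2(n_x, n_y) = 112°, the dip direction.

true dip 57°, dip direction 110°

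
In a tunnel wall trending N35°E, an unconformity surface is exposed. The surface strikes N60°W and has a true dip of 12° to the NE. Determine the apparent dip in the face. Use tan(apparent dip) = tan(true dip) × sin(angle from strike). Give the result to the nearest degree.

12°

The strike is N60°W and the section trends N35°E; the acute angle between them is β = 85°.
tan(apparent dip) = tan 12° · sin 85° = 0.2117
apparent dip = arctan 0.2117 = 11.96°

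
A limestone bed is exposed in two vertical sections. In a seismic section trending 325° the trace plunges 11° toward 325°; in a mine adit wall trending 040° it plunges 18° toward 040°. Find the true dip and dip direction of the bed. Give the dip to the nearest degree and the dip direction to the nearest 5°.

Represent each trace as a vector plunging at its apparent dip toward its trend (east-north-up frame): v₁ = (-0.563, 0.804, -0.191), v₂ = (0.611, 0.729, -0.309).
Cross product v₁ × v₂ gives the pole to the plane: n ∝ (0.109, 0.291, 0.902).
Dip δ = arctan(|n_h|/n_z) = arctan(0.311/0.902) = 19.0°.
Dip direction = azimuth of (n_x, n_y) = atan2(0.109, 0.291) = 21°.

true dip 19°, dip direction 020°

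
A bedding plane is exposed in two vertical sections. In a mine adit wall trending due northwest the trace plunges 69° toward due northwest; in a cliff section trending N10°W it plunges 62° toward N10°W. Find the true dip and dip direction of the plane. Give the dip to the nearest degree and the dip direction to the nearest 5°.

true dip 69°, dip direction 305°

The two traces are lines in the plane: v₁ = (sin 315°·cos 69°, cos 315°·cos 69°, −sin 69°), v₂ = (sin 350°·cos 62°, cos 350°·cos 62°, −sin 62°).
The plane normal is n = v₁ × v₂ ∝ (-0.208, 0.148, 0.097).
tan δ = √(n_x²+n_y²)/n_z = 0.255/0.097, so δ = 69.3°.
Dip direction = azimuth of (n_x, n_y) = atan2(-0.208, 0.148) = 305°.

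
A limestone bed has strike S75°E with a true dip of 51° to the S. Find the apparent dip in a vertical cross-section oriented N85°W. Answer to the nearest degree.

12°

The section lies 10° from the strike.
tan α = tan 51° × sin 10° = 1.2349 × 0.1736 = 0.2144
α = arctan(0.2144) = 12.10°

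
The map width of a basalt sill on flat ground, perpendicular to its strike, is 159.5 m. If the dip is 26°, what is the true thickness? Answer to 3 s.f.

True thickness t = w · sin(dip) = 159.5 × sin 26°
t = 159.5 × 0.4384 = 69.920 m

69.9 m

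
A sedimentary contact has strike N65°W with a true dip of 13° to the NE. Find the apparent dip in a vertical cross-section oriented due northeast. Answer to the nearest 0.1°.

The strike is N65°W and the section trends due northeast; the acute angle between them is β = 70°.
tan α = tan 13° × sin 70° = 0.2309 × 0.9397 = 0.2169
apparent dip = arctan 0.2169 = 12.24°

12.2°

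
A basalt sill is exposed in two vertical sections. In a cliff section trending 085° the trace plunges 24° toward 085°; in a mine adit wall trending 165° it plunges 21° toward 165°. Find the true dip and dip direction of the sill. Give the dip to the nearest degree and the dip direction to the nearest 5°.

Each apparent-dip line lies in the plane. As unit vectors (x east, y north, z up), v₁ plunges 24°→085° and v₂ plunges 21°→165°.
Cross product v₁ × v₂ gives the pole to the plane: n ∝ (0.395, -0.228, 0.840).
True dip = arccos(n_z / |n|) = arccos(0.8787) = 28.5°.
Dip direction = azimuth of (n_x, n_y) = atan2(0.395, -0.228) = 120°.

true dip 29°, dip direction 120°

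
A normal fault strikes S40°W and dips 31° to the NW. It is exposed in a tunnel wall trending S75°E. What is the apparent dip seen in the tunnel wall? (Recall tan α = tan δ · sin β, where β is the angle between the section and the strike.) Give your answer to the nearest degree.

The strike is S40°W and the section trends S75°E; the acute angle between them is β = 65°.
tan(apparent dip) = tan 31° · sin 65° = 0.5446
α = arctan(0.5446) = 28.57°

29°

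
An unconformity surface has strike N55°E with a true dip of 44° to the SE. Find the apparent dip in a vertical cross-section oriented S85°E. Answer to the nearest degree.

32°

The section lies 40° from the strike.
tan α = tan 44° × sin 40° = 0.9657 × 0.6428 = 0.6207
apparent dip = arctan 0.6207 = 31.83°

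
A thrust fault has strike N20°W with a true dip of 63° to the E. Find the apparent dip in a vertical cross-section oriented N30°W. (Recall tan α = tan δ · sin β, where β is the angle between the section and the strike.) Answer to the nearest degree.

19°

The strike is N20°W and the section trends N30°W; the acute angle between them is β = 10°.
tan(apparent dip) = tan 63° · sin 10° = 0.3408
α = arctan(0.3408) = 18.82°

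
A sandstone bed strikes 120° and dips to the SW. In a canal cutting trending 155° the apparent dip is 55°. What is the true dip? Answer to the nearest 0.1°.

68.1°

The section is 35° from the strike.
tan δ = tan α / sin β = tan 55° / sin 35° = 1.4281 / 0.5736 = 2.4899
δ = arctan(2.4899) = 68.12°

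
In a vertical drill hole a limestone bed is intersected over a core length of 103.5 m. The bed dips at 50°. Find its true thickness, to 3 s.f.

66.5 m

True thickness t = h · cos(dip) = 103.5 × cos 50°
t = 103.5 × 0.6428 = 66.529 m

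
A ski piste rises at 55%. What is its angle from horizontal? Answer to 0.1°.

28.8°

tan θ = 55/100 = 0.5500
θ = arctan(0.5500) = 28.81°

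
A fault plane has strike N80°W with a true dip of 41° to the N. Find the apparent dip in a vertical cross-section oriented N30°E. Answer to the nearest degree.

39°

The strike is N80°W and the section trends N30°E; the acute angle between them is β = 70°.
tan α = tan 41° × sin 70° = 0.8693 × 0.9397 = 0.8169
apparent dip = arctan 0.8169 = 39.24°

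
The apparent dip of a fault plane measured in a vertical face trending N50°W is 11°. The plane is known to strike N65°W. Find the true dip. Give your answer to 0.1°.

β = acute angle between strike N65°W and section N50°W = 15°.
tan δ = tan α / sin β = tan 11° / sin 15° = 0.1944 / 0.2588 = 0.7510
true dip = arctan 0.7510 = 36.91°

36.9°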